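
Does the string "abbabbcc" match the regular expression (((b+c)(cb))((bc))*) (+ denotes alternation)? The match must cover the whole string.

No split of abbabbcc into u·v has ((b+c)(cb)) matching u and ((bc))* matching v.

no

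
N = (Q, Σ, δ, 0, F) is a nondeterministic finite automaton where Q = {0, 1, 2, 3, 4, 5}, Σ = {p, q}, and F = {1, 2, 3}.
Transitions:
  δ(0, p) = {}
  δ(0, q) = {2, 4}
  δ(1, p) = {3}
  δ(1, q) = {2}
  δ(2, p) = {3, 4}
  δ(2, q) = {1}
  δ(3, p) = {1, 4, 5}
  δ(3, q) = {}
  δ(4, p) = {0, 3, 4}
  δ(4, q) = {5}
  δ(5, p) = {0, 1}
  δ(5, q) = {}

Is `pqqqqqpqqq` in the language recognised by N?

rejected

Start: {0}
read p: {}
The reachable set is empty and stays empty for the remaining 9 symbols.
Reachable ∩ accepting = {} — empty.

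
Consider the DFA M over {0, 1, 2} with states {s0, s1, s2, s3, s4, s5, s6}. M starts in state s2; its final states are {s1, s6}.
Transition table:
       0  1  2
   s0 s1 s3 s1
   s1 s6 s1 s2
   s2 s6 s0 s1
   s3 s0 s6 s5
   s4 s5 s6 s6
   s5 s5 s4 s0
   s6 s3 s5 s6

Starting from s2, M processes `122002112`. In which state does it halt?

s2 --1--> s0
s0 --2--> s1
s1 --2--> s2
s2 --0--> s6
s6 --0--> s3
s3 --2--> s5
s5 --1--> s4
s4 --1--> s6
s6 --2--> s6

s6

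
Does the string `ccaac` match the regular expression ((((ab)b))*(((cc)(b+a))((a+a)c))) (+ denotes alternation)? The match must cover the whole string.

yes

Split as ε·ccaac: (((ab)b))* matches ε and (((cc)(b+a))((a+a)c)) matches ccaac.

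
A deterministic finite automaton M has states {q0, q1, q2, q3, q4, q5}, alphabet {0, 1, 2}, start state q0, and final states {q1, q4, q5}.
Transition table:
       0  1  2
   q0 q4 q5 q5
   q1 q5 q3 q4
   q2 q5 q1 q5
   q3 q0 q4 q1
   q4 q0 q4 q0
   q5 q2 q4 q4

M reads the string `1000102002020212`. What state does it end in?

q4

q0 --1--> q5
q5 --0--> q2
q2 --0--> q5
q5 --0--> q2
q2 --1--> q1
q1 --0--> q5
q5 --2--> q4
q4 --0--> q0
q0 --0--> q4
q4 --2--> q0
q0 --0--> q4
q4 --2--> q0
q0 --0--> q4
q4 --2--> q0
q0 --1--> q5
q5 --2--> q4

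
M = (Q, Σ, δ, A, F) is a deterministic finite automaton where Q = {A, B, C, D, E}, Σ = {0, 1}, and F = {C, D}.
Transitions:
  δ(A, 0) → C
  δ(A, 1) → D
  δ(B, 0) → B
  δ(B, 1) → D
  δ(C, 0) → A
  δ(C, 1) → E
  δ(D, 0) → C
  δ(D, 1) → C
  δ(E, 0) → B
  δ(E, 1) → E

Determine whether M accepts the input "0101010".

rejected

A --0--> C
C --1--> E
E --0--> B
B --1--> D
D --0--> C
C --1--> E
E --0--> B
End in state B, which is not an accepting state.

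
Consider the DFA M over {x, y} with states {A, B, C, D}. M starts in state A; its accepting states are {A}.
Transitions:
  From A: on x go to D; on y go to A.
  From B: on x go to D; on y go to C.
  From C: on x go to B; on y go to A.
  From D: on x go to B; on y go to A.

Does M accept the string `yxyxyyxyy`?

accepted

A --y--> A
A --x--> D
D --y--> A
A --x--> D
D --y--> A
A --y--> A
A --x--> D
D --y--> A
A --y--> A
End in state A, which is an accepting state.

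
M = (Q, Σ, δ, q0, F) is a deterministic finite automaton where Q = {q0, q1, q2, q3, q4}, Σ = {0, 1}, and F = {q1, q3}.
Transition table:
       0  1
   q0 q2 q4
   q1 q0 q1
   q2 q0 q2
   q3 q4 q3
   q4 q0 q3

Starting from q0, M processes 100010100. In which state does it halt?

q0 --1--> q4
q4 --0--> q0
q0 --0--> q2
q2 --0--> q0
q0 --1--> q4
q4 --0--> q0
q0 --1--> q4
q4 --0--> q0
q0 --0--> q2

q2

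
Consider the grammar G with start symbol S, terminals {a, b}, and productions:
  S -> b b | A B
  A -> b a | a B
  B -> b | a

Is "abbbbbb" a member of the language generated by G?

no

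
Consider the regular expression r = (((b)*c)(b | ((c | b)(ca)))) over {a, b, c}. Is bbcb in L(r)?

Split as bbc·b: ((b)*c) matches bbc and (b|((c|b)(ca))) matches b.

yes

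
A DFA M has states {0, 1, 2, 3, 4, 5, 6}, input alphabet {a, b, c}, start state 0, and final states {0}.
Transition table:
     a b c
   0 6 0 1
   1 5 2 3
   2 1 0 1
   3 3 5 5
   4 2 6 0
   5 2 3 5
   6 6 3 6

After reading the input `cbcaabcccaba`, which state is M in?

6

0 --c--> 1
1 --b--> 2
2 --c--> 1
1 --a--> 5
5 --a--> 2
2 --b--> 0
0 --c--> 1
1 --c--> 3
3 --c--> 5
5 --a--> 2
2 --b--> 0
0 --a--> 6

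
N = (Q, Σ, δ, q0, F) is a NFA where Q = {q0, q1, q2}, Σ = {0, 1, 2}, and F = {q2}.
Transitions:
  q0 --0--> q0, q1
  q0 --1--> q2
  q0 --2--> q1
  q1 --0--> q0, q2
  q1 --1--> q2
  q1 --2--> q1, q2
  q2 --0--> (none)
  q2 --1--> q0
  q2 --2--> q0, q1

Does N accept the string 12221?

accepted

Start: {q0}
read 1: {q2}
read 2: {q0, q1}
read 2: {q1, q2}
read 2: {q0, q1, q2}
read 1: {q0, q2}
Reachable ∩ accepting = {q2} — nonempty.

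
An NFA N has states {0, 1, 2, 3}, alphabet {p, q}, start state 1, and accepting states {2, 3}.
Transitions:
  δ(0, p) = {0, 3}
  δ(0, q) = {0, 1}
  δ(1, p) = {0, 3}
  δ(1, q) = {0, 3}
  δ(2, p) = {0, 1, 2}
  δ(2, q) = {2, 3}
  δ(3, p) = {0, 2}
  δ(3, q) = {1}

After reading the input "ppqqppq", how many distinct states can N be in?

Start: {1}
read p: {0, 3}
read p: {0, 2, 3}
read q: {0, 1, 2, 3}
read q: {0, 1, 2, 3}
read p: {0, 1, 2, 3}
read p: {0, 1, 2, 3}
read q: {0, 1, 2, 3}
Final reachable set {0, 1, 2, 3} has 4 states.

4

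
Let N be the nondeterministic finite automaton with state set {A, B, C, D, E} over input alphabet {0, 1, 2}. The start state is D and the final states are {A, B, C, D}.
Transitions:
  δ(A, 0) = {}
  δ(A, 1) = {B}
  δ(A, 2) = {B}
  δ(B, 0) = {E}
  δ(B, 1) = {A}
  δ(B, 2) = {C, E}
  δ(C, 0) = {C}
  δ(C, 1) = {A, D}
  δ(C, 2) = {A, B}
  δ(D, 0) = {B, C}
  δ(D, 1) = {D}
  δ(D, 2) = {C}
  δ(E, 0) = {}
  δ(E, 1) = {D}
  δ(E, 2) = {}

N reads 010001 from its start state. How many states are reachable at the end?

2

Start: {D}
read 0: {B, C}
read 1: {A, D}
read 0: {B, C}
read 0: {C, E}
read 0: {C}
read 1: {A, D}
Final reachable set {A, D} has 2 states.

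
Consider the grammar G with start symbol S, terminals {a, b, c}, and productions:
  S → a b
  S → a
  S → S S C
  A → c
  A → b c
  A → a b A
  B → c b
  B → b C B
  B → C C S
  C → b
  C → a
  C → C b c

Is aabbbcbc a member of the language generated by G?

yes

S ⇒ SSC ⇒ aSC ⇒ aabC ⇒ aabCbc ⇒ aabCbcbc ⇒ aabbbcbc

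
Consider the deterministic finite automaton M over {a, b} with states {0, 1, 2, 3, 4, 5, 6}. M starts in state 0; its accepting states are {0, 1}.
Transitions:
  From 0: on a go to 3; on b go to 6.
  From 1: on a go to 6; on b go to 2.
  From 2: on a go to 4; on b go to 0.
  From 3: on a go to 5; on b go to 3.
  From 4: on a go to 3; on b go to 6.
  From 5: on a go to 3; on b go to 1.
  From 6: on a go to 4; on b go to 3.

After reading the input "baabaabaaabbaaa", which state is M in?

0 --b--> 6
6 --a--> 4
4 --a--> 3
3 --b--> 3
3 --a--> 5
5 --a--> 3
3 --b--> 3
3 --a--> 5
5 --a--> 3
3 --a--> 5
5 --b--> 1
1 --b--> 2
2 --a--> 4
4 --a--> 3
3 --a--> 5

5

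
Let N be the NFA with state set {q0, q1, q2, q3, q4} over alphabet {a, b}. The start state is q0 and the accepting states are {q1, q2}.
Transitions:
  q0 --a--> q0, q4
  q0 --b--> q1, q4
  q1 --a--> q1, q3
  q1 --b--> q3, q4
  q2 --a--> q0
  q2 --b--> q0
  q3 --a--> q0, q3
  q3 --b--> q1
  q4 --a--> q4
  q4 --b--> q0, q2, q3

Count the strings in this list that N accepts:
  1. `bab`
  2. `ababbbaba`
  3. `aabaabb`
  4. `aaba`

4

`bab`: accepted
`ababbbaba`: accepted
`aabaabb`: accepted
`aaba`: accepted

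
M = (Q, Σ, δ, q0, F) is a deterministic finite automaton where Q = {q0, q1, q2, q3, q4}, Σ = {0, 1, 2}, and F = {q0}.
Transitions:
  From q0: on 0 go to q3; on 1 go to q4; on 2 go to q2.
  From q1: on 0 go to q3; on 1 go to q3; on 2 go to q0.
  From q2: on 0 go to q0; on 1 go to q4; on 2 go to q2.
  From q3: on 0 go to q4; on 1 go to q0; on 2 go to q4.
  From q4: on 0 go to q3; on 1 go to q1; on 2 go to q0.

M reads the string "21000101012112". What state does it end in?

q0 --2--> q2
q2 --1--> q4
q4 --0--> q3
q3 --0--> q4
q4 --0--> q3
q3 --1--> q0
q0 --0--> q3
q3 --1--> q0
q0 --0--> q3
q3 --1--> q0
q0 --2--> q2
q2 --1--> q4
q4 --1--> q1
q1 --2--> q0

q0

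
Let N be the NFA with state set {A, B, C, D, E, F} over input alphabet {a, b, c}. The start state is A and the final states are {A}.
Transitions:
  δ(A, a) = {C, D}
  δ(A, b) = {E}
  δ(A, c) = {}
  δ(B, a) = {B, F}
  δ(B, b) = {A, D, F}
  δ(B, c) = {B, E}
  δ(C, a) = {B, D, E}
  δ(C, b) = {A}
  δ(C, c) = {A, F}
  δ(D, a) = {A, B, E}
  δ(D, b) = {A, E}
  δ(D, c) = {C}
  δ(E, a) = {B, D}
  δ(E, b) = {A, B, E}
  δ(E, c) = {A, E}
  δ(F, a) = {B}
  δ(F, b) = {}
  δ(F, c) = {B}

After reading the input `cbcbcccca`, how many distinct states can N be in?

Start: {A}
read c: {}
The reachable set is empty and stays empty for the remaining 8 symbols.
Final reachable set {} has 0 states.

0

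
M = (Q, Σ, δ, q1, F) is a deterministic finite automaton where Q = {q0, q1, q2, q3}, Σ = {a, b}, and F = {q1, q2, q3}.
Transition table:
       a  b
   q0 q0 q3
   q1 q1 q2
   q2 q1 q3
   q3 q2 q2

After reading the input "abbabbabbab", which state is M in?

q3

q1 --a--> q1
q1 --b--> q2
q2 --b--> q3
q3 --a--> q2
q2 --b--> q3
q3 --b--> q2
q2 --a--> q1
q1 --b--> q2
q2 --b--> q3
q3 --a--> q2
q2 --b--> q3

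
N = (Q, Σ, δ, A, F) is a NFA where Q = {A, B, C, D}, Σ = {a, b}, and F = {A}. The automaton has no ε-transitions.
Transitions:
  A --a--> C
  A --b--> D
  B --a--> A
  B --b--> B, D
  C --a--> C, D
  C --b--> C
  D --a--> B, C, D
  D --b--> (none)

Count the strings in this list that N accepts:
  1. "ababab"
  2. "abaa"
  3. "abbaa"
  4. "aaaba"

"ababab": rejected
"abaa": rejected
"abbaa": rejected
"aaaba": accepted

1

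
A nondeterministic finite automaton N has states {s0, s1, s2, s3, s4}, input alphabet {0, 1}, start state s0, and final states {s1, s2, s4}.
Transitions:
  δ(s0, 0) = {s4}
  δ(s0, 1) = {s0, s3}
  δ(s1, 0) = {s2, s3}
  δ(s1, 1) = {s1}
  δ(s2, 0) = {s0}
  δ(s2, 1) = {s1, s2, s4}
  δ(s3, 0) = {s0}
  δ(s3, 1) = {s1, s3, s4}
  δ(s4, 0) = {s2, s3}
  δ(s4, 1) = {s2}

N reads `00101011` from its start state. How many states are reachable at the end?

5

Start: {s0}
read 0: {s4}
read 0: {s2, s3}
read 1: {s1, s2, s3, s4}
read 0: {s0, s2, s3}
read 1: {s0, s1, s2, s3, s4}
read 0: {s0, s2, s3, s4}
read 1: {s0, s1, s2, s3, s4}
read 1: {s0, s1, s2, s3, s4}
Final reachable set {s0, s1, s2, s3, s4} has 5 states.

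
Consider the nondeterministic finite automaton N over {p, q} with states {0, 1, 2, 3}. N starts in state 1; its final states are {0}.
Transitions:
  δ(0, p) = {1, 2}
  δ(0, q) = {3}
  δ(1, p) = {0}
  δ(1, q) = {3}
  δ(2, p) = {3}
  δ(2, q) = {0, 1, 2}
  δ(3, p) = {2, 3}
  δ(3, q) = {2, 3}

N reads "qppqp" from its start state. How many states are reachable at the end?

4

Start: {1}
read q: {3}
read p: {2, 3}
read p: {2, 3}
read q: {0, 1, 2, 3}
read p: {0, 1, 2, 3}
Final reachable set {0, 1, 2, 3} has 4 states.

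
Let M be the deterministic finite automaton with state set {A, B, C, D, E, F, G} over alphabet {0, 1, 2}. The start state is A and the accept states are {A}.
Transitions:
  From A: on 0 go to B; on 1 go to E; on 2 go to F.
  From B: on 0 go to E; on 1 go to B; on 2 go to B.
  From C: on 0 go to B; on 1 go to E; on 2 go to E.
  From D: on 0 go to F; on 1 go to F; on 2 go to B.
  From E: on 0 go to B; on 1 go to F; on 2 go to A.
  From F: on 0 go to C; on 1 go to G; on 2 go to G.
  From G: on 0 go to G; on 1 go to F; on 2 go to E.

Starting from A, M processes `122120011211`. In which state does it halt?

A --1--> E
E --2--> A
A --2--> F
F --1--> G
G --2--> E
E --0--> B
B --0--> E
E --1--> F
F --1--> G
G --2--> E
E --1--> F
F --1--> G

G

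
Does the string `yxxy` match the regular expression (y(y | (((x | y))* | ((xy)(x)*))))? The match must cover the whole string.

yes

Split as y·xxy: y matches y and (y|(((x|y))*|((xy)(x)*))) matches xxy.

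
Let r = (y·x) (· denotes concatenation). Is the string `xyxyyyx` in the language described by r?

No split of xyxyyyx into u·v has y matching u and x matching v.

no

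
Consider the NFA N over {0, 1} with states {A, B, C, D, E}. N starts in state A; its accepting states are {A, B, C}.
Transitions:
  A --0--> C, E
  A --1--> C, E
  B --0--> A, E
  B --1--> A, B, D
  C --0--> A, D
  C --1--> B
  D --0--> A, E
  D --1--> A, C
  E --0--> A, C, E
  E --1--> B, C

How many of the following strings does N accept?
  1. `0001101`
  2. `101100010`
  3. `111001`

`0001101`: accepted
`101100010`: accepted
`111001`: accepted

3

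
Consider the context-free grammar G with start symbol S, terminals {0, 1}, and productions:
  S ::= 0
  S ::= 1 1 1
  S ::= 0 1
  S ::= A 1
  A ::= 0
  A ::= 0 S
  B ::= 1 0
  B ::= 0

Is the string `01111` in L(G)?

S ⇒ A1 ⇒ 0S1 ⇒ 01111

yes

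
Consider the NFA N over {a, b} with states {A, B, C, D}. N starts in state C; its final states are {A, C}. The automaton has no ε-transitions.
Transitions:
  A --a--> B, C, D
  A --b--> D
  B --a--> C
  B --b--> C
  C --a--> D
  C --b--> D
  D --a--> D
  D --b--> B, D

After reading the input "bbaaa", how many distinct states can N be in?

Start: {C}
read b: {D}
read b: {B, D}
read a: {C, D}
read a: {D}
read a: {D}
Final reachable set {D} has 1 state.

1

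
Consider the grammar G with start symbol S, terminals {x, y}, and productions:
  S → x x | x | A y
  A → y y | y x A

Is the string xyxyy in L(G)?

no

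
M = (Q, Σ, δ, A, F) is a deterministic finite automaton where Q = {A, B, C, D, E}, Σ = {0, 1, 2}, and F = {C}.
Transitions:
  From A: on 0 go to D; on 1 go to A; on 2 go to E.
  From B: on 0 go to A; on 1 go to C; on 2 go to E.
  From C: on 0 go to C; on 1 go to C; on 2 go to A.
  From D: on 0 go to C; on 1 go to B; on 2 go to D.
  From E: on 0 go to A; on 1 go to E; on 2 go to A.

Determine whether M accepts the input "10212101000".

A --1--> A
A --0--> D
D --2--> D
D --1--> B
B --2--> E
E --1--> E
E --0--> A
A --1--> A
A --0--> D
D --0--> C
C --0--> C
End in state C, which is an accepting state.

accepted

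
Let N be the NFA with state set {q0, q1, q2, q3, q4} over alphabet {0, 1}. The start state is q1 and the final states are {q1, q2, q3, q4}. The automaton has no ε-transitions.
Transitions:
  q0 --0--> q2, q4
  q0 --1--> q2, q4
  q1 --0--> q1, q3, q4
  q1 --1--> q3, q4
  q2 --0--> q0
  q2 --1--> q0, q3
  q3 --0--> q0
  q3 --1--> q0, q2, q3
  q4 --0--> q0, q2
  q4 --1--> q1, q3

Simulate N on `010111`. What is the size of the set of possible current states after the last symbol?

5

Start: {q1}
read 0: {q1, q3, q4}
read 1: {q0, q1, q2, q3, q4}
read 0: {q0, q1, q2, q3, q4}
read 1: {q0, q1, q2, q3, q4}
read 1: {q0, q1, q2, q3, q4}
read 1: {q0, q1, q2, q3, q4}
Final reachable set {q0, q1, q2, q3, q4} has 5 states.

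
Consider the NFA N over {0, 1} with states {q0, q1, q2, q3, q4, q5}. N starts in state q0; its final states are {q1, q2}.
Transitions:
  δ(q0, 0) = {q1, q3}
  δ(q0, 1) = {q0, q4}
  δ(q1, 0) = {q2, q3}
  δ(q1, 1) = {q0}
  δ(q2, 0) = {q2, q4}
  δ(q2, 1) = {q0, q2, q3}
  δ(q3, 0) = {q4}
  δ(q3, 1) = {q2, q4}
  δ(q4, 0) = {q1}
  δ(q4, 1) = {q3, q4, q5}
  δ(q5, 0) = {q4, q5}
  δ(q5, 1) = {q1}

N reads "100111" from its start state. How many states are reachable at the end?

6

Start: {q0}
read 1: {q0, q4}
read 0: {q1, q3}
read 0: {q2, q3, q4}
read 1: {q0, q2, q3, q4, q5}
read 1: {q0, q1, q2, q3, q4, q5}
read 1: {q0, q1, q2, q3, q4, q5}
Final reachable set {q0, q1, q2, q3, q4, q5} has 6 states.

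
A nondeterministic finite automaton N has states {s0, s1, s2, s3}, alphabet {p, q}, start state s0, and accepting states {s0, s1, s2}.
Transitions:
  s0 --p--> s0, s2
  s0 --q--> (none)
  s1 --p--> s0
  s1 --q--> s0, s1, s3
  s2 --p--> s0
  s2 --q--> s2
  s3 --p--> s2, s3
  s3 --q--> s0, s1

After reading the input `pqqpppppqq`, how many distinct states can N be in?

1

Start: {s0}
read p: {s0, s2}
read q: {s2}
read q: {s2}
read p: {s0}
read p: {s0, s2}
read p: {s0, s2}
read p: {s0, s2}
read p: {s0, s2}
read q: {s2}
read q: {s2}
Final reachable set {s2} has 1 state.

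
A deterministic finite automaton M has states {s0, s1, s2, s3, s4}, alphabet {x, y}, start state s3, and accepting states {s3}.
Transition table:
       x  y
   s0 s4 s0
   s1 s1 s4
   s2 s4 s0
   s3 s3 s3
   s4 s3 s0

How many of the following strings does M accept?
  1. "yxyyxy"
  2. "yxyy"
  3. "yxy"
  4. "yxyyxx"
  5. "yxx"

"yxyyxy": accepted
"yxyy": accepted
"yxy": accepted
"yxyyxx": accepted
"yxx": accepted

5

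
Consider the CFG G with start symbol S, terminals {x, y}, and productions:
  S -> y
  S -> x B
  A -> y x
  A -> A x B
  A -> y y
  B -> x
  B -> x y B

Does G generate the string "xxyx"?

yes

S ⇒ xB ⇒ xxyB ⇒ xxyx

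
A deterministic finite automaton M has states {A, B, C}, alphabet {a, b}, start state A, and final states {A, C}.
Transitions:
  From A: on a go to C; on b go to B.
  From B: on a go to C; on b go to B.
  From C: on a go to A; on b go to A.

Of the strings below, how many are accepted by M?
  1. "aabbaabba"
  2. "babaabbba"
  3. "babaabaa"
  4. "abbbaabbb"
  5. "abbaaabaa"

"aabbaabba": accepted
"babaabbba": accepted
"babaabaa": accepted
"abbbaabbb": rejected
"abbaaabaa": accepted

4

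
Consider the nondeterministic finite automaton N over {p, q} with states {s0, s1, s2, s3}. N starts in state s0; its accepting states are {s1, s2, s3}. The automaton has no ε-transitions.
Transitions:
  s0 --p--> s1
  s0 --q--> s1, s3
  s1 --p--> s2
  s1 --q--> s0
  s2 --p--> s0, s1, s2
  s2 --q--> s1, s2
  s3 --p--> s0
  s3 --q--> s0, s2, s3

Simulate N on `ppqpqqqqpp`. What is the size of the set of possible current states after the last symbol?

3

Start: {s0}
read p: {s1}
read p: {s2}
read q: {s1, s2}
read p: {s0, s1, s2}
read q: {s0, s1, s2, s3}
read q: {s0, s1, s2, s3}
read q: {s0, s1, s2, s3}
read q: {s0, s1, s2, s3}
read p: {s0, s1, s2}
read p: {s0, s1, s2}
Final reachable set {s0, s1, s2} has 3 states.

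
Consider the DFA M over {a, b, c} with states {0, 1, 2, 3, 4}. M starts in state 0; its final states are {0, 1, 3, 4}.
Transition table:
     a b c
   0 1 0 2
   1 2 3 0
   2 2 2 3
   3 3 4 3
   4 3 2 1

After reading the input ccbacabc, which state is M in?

1

0 --c--> 2
2 --c--> 3
3 --b--> 4
4 --a--> 3
3 --c--> 3
3 --a--> 3
3 --b--> 4
4 --c--> 1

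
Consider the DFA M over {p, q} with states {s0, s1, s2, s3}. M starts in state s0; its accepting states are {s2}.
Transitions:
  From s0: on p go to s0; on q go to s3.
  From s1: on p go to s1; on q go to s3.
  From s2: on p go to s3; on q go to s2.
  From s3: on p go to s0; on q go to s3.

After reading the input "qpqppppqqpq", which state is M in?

s0 --q--> s3
s3 --p--> s0
s0 --q--> s3
s3 --p--> s0
s0 --p--> s0
s0 --p--> s0
s0 --p--> s0
s0 --q--> s3
s3 --q--> s3
s3 --p--> s0
s0 --q--> s3

s3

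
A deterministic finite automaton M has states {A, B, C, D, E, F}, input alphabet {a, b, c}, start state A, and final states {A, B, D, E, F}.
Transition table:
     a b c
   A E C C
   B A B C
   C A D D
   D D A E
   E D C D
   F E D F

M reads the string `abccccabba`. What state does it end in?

A

A --a--> E
E --b--> C
C --c--> D
D --c--> E
E --c--> D
D --c--> E
E --a--> D
D --b--> A
A --b--> C
C --a--> A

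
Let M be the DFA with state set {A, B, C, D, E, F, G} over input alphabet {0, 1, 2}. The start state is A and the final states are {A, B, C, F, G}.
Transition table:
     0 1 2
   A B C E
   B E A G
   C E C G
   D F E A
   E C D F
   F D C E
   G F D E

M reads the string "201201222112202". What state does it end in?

A --2--> E
E --0--> C
C --1--> C
C --2--> G
G --0--> F
F --1--> C
C --2--> G
G --2--> E
E --2--> F
F --1--> C
C --1--> C
C --2--> G
G --2--> E
E --0--> C
C --2--> G

G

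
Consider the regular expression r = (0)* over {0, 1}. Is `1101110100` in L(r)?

1101110100 cannot be split into zero or more pieces each matching 0.

no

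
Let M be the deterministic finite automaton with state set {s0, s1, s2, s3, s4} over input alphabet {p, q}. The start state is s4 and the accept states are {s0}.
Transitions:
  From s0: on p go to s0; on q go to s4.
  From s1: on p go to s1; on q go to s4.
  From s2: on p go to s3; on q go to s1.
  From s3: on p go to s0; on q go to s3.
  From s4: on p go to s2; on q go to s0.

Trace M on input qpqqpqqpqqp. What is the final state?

s0

s4 --q--> s0
s0 --p--> s0
s0 --q--> s4
s4 --q--> s0
s0 --p--> s0
s0 --q--> s4
s4 --q--> s0
s0 --p--> s0
s0 --q--> s4
s4 --q--> s0
s0 --p--> s0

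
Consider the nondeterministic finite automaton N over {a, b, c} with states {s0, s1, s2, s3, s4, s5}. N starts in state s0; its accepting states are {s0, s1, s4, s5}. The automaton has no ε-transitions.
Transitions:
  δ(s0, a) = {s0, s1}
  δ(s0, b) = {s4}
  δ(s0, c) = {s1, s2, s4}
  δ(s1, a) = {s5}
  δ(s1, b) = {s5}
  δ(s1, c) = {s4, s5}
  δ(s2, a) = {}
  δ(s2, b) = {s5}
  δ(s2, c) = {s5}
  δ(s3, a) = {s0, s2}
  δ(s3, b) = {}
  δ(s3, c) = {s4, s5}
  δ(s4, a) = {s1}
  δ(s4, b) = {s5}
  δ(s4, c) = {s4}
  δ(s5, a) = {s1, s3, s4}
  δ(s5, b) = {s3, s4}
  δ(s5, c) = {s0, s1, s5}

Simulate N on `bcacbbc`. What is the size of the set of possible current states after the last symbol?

Start: {s0}
read b: {s4}
read c: {s4}
read a: {s1}
read c: {s4, s5}
read b: {s3, s4, s5}
read b: {s3, s4, s5}
read c: {s0, s1, s4, s5}
Final reachable set {s0, s1, s4, s5} has 4 states.

4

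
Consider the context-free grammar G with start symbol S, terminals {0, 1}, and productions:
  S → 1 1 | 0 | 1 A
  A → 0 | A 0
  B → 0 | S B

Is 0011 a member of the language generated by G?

no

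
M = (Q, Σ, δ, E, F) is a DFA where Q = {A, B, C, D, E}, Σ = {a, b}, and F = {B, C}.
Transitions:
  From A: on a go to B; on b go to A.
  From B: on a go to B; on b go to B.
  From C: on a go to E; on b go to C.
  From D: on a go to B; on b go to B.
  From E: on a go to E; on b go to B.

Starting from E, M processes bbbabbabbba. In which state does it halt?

B

E --b--> B
B --b--> B
B --b--> B
B --a--> B
B --b--> B
B --b--> B
B --a--> B
B --b--> B
B --b--> B
B --b--> B
B --a--> B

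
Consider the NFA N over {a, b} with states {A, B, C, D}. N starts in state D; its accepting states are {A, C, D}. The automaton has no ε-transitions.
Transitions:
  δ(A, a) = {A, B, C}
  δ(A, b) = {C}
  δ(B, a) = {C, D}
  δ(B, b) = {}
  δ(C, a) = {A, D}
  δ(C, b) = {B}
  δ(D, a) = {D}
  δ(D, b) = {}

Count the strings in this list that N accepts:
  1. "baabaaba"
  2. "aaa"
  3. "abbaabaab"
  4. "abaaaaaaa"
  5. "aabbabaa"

"baabaaba": rejected
"aaa": accepted
"abbaabaab": rejected
"abaaaaaaa": rejected
"aabbabaa": rejected

1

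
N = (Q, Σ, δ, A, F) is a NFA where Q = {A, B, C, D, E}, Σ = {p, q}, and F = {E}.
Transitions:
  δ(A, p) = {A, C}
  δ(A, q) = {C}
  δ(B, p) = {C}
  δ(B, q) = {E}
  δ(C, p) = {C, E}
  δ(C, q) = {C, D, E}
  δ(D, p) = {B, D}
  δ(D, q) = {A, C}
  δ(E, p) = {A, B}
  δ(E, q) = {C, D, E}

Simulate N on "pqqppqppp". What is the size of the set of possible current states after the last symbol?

Start: {A}
read p: {A, C}
read q: {C, D, E}
read q: {A, C, D, E}
read p: {A, B, C, D, E}
read p: {A, B, C, D, E}
read q: {A, C, D, E}
read p: {A, B, C, D, E}
read p: {A, B, C, D, E}
read p: {A, B, C, D, E}
Final reachable set {A, B, C, D, E} has 5 states.

5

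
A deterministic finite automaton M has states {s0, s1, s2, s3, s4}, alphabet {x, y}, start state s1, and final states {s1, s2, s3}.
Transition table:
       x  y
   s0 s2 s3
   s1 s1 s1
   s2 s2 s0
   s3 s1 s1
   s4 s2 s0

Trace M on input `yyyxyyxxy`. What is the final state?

s1 --y--> s1
s1 --y--> s1
s1 --y--> s1
s1 --x--> s1
s1 --y--> s1
s1 --y--> s1
s1 --x--> s1
s1 --x--> s1
s1 --y--> s1

s1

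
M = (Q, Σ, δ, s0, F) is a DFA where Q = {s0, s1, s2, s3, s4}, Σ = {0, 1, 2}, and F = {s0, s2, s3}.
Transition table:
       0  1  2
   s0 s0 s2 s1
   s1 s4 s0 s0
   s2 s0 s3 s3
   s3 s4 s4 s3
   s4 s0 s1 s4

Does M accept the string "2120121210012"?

s0 --2--> s1
s1 --1--> s0
s0 --2--> s1
s1 --0--> s4
s4 --1--> s1
s1 --2--> s0
s0 --1--> s2
s2 --2--> s3
s3 --1--> s4
s4 --0--> s0
s0 --0--> s0
s0 --1--> s2
s2 --2--> s3
End in state s3, which is an accepting state.

accepted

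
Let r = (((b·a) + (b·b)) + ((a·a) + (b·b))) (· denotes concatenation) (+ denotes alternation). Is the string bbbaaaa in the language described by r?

no

Neither ((b·a)+(b·b)) nor ((a·a)+(b·b)) matches bbbaaaa.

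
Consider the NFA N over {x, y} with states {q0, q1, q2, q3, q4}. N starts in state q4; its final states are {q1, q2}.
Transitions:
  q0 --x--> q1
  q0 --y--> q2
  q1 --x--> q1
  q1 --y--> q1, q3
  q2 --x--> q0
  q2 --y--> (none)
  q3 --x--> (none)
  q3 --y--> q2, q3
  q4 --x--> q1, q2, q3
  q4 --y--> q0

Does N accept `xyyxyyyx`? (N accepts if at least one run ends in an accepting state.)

Start: {q4}
read x: {q1, q2, q3}
read y: {q1, q2, q3}
read y: {q1, q2, q3}
read x: {q0, q1}
read y: {q1, q2, q3}
read y: {q1, q2, q3}
read y: {q1, q2, q3}
read x: {q0, q1}
Reachable ∩ accepting = {q1} — nonempty.

accepted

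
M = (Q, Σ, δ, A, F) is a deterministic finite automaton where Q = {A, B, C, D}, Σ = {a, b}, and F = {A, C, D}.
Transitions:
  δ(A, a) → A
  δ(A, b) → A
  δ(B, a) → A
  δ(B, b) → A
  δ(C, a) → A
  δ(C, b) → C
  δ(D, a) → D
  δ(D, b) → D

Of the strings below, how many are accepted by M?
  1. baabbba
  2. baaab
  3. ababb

baabbba: accepted
baaab: accepted
ababb: accepted

3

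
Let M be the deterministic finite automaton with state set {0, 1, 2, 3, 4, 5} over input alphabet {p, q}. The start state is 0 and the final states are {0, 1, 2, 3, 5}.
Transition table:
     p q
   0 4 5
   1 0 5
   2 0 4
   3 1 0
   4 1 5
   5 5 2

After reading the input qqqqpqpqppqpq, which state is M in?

0 --q--> 5
5 --q--> 2
2 --q--> 4
4 --q--> 5
5 --p--> 5
5 --q--> 2
2 --p--> 0
0 --q--> 5
5 --p--> 5
5 --p--> 5
5 --q--> 2
2 --p--> 0
0 --q--> 5

5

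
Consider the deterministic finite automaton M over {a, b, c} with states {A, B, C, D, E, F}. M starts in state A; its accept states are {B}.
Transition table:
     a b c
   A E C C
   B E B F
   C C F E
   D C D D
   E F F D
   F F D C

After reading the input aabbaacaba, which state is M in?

C

A --a--> E
E --a--> F
F --b--> D
D --b--> D
D --a--> C
C --a--> C
C --c--> E
E --a--> F
F --b--> D
D --a--> C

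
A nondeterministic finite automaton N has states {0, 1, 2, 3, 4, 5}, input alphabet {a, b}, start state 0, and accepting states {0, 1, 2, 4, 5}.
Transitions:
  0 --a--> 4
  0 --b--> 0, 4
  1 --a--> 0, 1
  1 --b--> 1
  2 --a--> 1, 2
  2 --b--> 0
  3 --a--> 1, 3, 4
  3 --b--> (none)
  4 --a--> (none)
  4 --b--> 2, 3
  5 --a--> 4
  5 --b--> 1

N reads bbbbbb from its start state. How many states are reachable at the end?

Start: {0}
read b: {0, 4}
read b: {0, 2, 3, 4}
read b: {0, 2, 3, 4}
read b: {0, 2, 3, 4}
read b: {0, 2, 3, 4}
read b: {0, 2, 3, 4}
Final reachable set {0, 2, 3, 4} has 4 states.

4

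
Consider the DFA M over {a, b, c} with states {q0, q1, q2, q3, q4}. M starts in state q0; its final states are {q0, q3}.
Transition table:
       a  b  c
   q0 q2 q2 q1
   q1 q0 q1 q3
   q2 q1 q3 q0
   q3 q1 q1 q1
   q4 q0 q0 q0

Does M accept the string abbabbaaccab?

q0 --a--> q2
q2 --b--> q3
q3 --b--> q1
q1 --a--> q0
q0 --b--> q2
q2 --b--> q3
q3 --a--> q1
q1 --a--> q0
q0 --c--> q1
q1 --c--> q3
q3 --a--> q1
q1 --b--> q1
End in state q1, which is not an accepting state.

rejected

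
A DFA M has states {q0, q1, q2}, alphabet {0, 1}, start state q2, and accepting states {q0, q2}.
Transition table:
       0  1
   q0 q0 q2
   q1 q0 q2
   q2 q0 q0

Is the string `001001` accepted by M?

accepted

q2 --0--> q0
q0 --0--> q0
q0 --1--> q2
q2 --0--> q0
q0 --0--> q0
q0 --1--> q2
End in state q2, which is an accepting state.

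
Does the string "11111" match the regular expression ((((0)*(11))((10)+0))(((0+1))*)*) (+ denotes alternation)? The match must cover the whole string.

no

No split of 11111 into u·v has (((0)*(11))((10)+0)) matching u and (((0+1))*)* matching v.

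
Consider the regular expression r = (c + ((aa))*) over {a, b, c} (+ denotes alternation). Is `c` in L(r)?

yes

The left alternative c matches c.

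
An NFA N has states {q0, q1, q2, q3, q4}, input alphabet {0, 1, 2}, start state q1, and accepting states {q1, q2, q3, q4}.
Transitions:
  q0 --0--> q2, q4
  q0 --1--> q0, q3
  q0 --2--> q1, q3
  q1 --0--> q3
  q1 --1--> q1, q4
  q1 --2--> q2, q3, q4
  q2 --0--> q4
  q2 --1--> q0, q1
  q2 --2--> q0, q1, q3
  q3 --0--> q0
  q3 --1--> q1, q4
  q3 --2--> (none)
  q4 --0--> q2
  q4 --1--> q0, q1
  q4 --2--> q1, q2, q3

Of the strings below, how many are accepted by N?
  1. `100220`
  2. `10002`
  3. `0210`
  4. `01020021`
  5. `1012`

4

`100220`: accepted
`10002`: accepted
`0210`: rejected
`01020021`: accepted
`1012`: accepted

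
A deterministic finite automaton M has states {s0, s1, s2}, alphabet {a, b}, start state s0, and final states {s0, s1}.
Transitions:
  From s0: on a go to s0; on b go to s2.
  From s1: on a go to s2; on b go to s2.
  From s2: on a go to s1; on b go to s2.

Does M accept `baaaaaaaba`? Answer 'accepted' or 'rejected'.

accepted

s0 --b--> s2
s2 --a--> s1
s1 --a--> s2
s2 --a--> s1
s1 --a--> s2
s2 --a--> s1
s1 --a--> s2
s2 --a--> s1
s1 --b--> s2
s2 --a--> s1
End in state s1, which is an accepting state.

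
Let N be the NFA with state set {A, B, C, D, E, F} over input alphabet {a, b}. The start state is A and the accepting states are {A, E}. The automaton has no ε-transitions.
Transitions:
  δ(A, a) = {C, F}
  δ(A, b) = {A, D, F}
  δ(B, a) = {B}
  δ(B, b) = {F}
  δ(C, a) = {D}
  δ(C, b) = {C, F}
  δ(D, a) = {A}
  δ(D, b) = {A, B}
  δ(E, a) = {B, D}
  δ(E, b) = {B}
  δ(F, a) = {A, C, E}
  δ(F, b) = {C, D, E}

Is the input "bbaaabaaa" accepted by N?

Start: {A}
read b: {A, D, F}
read b: {A, B, C, D, E, F}
read a: {A, B, C, D, E, F}
read a: {A, B, C, D, E, F}
read a: {A, B, C, D, E, F}
read b: {A, B, C, D, E, F}
read a: {A, B, C, D, E, F}
read a: {A, B, C, D, E, F}
read a: {A, B, C, D, E, F}
Reachable ∩ accepting = {A, E} — nonempty.

accepted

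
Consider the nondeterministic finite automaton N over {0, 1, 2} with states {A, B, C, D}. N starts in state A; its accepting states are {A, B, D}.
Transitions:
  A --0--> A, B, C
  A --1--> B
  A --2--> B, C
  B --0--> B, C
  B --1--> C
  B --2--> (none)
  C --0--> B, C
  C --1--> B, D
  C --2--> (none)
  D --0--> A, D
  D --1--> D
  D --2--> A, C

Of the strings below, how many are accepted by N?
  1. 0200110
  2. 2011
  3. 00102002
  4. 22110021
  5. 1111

4

0200110: accepted
2011: accepted
00102002: accepted
22110021: rejected
1111: accepted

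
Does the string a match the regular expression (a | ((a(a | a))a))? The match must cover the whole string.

yes

The left alternative a matches a.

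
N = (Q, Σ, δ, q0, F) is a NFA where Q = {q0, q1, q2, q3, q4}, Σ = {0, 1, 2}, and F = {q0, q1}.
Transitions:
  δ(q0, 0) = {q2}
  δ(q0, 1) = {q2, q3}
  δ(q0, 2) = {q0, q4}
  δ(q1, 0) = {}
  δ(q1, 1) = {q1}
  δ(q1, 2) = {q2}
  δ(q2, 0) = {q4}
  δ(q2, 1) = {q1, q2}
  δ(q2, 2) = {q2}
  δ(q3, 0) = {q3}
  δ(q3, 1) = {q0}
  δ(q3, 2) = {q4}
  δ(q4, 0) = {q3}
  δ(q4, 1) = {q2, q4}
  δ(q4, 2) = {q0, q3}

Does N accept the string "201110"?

rejected

Start: {q0}
read 2: {q0, q4}
read 0: {q2, q3}
read 1: {q0, q1, q2}
read 1: {q1, q2, q3}
read 1: {q0, q1, q2}
read 0: {q2, q4}
Reachable ∩ accepting = {} — empty.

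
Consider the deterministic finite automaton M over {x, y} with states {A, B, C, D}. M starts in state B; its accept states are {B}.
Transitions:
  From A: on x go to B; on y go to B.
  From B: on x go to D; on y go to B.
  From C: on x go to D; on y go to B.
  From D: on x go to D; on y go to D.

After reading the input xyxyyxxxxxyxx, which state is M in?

D

B --x--> D
D --y--> D
D --x--> D
D --y--> D
D --y--> D
D --x--> D
D --x--> D
D --x--> D
D --x--> D
D --x--> D
D --y--> D
D --x--> D
D --x--> D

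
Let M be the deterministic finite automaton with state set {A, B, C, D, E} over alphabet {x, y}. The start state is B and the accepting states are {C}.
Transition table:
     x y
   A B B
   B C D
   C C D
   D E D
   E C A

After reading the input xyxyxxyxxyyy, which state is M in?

D

B --x--> C
C --y--> D
D --x--> E
E --y--> A
A --x--> B
B --x--> C
C --y--> D
D --x--> E
E --x--> C
C --y--> D
D --y--> D
D --y--> D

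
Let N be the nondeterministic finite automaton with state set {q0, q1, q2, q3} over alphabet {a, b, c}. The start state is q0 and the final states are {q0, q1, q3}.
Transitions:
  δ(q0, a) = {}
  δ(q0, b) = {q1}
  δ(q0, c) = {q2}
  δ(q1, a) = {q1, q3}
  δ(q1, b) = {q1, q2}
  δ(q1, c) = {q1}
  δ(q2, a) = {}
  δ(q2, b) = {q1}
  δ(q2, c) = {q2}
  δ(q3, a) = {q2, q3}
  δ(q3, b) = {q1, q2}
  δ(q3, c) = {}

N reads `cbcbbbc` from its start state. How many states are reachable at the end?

2

Start: {q0}
read c: {q2}
read b: {q1}
read c: {q1}
read b: {q1, q2}
read b: {q1, q2}
read b: {q1, q2}
read c: {q1, q2}
Final reachable set {q1, q2} has 2 states.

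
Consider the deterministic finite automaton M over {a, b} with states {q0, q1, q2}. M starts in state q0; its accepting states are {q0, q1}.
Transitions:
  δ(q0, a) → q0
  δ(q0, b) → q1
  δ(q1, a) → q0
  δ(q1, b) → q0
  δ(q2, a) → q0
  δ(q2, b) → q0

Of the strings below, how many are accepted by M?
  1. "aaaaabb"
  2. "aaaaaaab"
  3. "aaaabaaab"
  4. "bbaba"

"aaaaabb": accepted
"aaaaaaab": accepted
"aaaabaaab": accepted
"bbaba": accepted

4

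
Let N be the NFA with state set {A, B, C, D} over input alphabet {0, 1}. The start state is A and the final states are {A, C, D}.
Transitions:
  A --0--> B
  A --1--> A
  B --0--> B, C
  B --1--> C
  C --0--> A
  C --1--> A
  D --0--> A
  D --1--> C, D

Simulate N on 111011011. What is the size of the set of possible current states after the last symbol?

1

Start: {A}
read 1: {A}
read 1: {A}
read 1: {A}
read 0: {B}
read 1: {C}
read 1: {A}
read 0: {B}
read 1: {C}
read 1: {A}
Final reachable set {A} has 1 state.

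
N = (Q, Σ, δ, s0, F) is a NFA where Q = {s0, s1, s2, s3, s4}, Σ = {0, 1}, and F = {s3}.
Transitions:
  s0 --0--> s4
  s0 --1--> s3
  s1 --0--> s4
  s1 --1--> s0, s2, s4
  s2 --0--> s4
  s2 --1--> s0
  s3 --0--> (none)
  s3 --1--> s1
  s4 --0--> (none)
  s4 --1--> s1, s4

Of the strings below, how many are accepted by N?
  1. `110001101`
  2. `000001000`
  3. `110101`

0

`110001101`: rejected
`000001000`: rejected
`110101`: rejected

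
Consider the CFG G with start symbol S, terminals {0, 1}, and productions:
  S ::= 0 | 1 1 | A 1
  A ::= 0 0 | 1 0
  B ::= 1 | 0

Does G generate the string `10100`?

no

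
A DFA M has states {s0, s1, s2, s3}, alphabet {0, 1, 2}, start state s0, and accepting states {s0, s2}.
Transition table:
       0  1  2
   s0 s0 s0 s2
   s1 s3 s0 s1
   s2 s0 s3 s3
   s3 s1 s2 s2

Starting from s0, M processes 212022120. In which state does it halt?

s1

s0 --2--> s2
s2 --1--> s3
s3 --2--> s2
s2 --0--> s0
s0 --2--> s2
s2 --2--> s3
s3 --1--> s2
s2 --2--> s3
s3 --0--> s1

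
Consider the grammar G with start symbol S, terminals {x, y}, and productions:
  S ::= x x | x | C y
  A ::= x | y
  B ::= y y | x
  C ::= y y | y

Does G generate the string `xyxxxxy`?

no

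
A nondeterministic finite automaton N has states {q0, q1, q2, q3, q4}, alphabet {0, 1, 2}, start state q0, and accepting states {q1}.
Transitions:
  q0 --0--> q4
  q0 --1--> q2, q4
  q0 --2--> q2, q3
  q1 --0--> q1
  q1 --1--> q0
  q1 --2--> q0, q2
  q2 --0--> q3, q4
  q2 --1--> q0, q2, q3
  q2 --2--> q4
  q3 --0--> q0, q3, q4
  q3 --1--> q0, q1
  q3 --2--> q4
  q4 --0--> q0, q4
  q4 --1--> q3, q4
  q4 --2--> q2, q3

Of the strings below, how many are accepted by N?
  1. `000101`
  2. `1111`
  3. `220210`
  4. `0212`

3

`000101`: accepted
`1111`: accepted
`220210`: accepted
`0212`: rejected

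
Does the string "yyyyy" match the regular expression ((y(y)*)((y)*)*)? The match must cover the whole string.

yes

Split as y·yyyy: (y(y)*) matches y and ((y)*)* matches yyyy.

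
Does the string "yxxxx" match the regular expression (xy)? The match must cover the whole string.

no

No split of yxxxx into u·v has x matching u and y matching v.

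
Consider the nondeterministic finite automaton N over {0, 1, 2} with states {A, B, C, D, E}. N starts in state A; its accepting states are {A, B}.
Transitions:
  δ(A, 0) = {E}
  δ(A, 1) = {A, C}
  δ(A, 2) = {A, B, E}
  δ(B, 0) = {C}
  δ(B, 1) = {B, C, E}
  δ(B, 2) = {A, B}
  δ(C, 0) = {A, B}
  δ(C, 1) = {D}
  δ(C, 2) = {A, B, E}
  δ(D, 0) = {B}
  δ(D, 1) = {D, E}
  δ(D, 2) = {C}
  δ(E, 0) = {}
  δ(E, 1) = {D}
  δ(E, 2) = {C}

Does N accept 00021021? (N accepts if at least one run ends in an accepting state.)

Start: {A}
read 0: {E}
read 0: {}
The reachable set is empty and stays empty for the remaining 6 symbols.
Reachable ∩ accepting = {} — empty.

rejected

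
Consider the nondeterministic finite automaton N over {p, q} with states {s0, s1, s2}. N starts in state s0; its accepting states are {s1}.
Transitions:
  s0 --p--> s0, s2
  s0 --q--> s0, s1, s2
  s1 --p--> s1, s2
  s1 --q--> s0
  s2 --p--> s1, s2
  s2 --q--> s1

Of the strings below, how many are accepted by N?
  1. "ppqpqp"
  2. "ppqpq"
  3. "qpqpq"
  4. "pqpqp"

"ppqpqp": accepted
"ppqpq": accepted
"qpqpq": accepted
"pqpqp": accepted

4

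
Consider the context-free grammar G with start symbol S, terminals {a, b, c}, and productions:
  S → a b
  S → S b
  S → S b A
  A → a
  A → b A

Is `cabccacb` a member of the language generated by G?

no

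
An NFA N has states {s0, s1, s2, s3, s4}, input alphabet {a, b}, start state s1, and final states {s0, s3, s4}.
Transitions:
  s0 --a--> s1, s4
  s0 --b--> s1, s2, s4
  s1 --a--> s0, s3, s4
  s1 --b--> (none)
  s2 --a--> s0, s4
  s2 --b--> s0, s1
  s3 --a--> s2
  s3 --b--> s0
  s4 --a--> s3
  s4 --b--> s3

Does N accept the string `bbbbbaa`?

Start: {s1}
read b: {}
The reachable set is empty and stays empty for the remaining 6 symbols.
Reachable ∩ accepting = {} — empty.

rejected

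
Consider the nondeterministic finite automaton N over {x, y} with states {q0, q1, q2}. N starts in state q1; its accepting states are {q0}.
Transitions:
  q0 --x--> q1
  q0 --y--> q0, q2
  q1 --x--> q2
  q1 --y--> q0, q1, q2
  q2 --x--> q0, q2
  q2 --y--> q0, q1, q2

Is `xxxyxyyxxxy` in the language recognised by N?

Start: {q1}
read x: {q2}
read x: {q0, q2}
read x: {q0, q1, q2}
read y: {q0, q1, q2}
read x: {q0, q1, q2}
read y: {q0, q1, q2}
read y: {q0, q1, q2}
read x: {q0, q1, q2}
read x: {q0, q1, q2}
read x: {q0, q1, q2}
read y: {q0, q1, q2}
Reachable ∩ accepting = {q0} — nonempty.

accepted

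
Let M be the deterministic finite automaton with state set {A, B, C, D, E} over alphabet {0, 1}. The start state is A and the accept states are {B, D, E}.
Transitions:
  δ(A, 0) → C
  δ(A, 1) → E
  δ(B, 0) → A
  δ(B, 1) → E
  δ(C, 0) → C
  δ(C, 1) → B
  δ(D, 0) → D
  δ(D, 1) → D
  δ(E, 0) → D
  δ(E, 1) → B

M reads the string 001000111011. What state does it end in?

B

A --0--> C
C --0--> C
C --1--> B
B --0--> A
A --0--> C
C --0--> C
C --1--> B
B --1--> E
E --1--> B
B --0--> A
A --1--> E
E --1--> B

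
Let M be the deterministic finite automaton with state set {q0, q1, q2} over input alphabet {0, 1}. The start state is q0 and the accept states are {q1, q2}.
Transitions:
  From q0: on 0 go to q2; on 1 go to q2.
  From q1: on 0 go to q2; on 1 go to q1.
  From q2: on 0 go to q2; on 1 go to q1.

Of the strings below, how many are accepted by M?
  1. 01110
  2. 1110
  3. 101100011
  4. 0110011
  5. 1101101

5

01110: accepted
1110: accepted
101100011: accepted
0110011: accepted
1101101: accepted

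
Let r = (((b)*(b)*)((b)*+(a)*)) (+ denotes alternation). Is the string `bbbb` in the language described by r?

yes

Split as ε·bbbb: ((b)*(b)*) matches ε and ((b)*+(a)*) matches bbbb.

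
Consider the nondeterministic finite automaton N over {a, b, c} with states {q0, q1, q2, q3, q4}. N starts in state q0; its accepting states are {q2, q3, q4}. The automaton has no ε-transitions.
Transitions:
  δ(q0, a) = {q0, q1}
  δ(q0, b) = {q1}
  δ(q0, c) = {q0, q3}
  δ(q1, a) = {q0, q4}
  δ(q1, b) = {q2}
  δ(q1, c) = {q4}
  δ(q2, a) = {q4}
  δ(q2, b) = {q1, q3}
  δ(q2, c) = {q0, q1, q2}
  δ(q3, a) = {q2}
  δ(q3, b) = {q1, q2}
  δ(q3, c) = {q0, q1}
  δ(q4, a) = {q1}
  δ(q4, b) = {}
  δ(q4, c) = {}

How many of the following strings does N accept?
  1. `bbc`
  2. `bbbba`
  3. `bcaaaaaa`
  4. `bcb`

`bbc`: accepted
`bbbba`: accepted
`bcaaaaaa`: accepted
`bcb`: rejected

3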